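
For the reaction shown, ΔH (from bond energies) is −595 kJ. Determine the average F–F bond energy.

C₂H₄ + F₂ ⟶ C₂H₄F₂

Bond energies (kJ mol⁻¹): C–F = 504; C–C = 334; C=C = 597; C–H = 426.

Let D be the F–F bond energy.
Σ(broken) = 4×426 + 1×597 + 1×D = 2301 + D
Σ(formed) = 1×334 + 2×504 + 4×426 = 3046
ΔH = Σ(broken) − Σ(formed) = (2301 + D) − (3046) = −745 + D
Setting this equal to −595 kJ gives D = 150 kJ/mol.

D(F–F) ≈ 150 kJ/mol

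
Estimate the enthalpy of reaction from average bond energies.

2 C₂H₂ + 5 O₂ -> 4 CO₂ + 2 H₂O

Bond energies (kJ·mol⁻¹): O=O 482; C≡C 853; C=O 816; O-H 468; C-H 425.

ΔH ≈ −2584 kJ

Bonds broken (reactants):
  C≡C: 2 × 853 = 1706
  C-H: 4 × 425 = 1700
  O=O: 5 × 482 = 2410
  Σ(broken) = 5816 kJ
Bonds formed (products):
  C=O: 8 × 816 = 6528
  O-H: 4 × 468 = 1872
  Σ(formed) = 8400 kJ
ΔH = Σ(broken) − Σ(formed) = 5816 − 8400 = −2584 kJ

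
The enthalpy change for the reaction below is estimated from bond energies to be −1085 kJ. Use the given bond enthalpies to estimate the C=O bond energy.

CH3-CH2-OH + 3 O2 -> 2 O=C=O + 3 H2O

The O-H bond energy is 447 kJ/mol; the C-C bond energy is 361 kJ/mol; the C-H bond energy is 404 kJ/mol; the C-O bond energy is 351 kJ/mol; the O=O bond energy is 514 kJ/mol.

D(C=O) ≈ 781 kJ/mol

Let D be the C=O bond energy.
Σ(broken) = 1×361 + 5×404 + 1×351 + 1×447 + 3×514 = 4721
Σ(formed) = 4×D + 6×447 = 2682 + 4D
ΔH = Σ(broken) − Σ(formed) = (4721) − (2682 + 4D) = +2039 − 4D
Setting this equal to −1085 kJ gives 4D = 3124, so D = 781 kJ/mol.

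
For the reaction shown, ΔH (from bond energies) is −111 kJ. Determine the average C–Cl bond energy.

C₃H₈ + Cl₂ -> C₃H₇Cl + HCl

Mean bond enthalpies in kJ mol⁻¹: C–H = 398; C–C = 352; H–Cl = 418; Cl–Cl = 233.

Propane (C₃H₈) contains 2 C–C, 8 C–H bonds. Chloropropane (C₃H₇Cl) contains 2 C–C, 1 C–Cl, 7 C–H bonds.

Let D be the C–Cl bond energy.
Σ(broken) = 2×352 + 8×398 + 1×233 = 4121
Σ(formed) = 2×352 + 1×D + 7×398 + 1×418 = 3908 + D
ΔH = Σ(broken) − Σ(formed) = (4121) − (3908 + D) = +213 − D
Setting this equal to −111 kJ gives D = 324 kJ/mol.

D(C–Cl) ≈ 324 kJ/mol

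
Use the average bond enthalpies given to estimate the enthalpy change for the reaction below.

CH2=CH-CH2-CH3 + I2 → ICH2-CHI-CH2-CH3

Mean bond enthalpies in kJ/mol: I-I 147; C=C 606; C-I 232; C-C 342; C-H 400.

ΔH ≈ −53 kJ

Bonds broken (reactants):
  C-C: 2 × 342 = 684
  C-H: 8 × 400 = 3200
  C=C: 1 × 606 = 606
  I-I: 1 × 147 = 147
  Σ(broken) = 4637 kJ
Bonds formed (products):
  C-C: 3 × 342 = 1026
  C-H: 8 × 400 = 3200
  C-I: 2 × 232 = 464
  Σ(formed) = 4690 kJ
ΔH = Σ(broken) − Σ(formed) = 4637 − 4690 = −53 kJ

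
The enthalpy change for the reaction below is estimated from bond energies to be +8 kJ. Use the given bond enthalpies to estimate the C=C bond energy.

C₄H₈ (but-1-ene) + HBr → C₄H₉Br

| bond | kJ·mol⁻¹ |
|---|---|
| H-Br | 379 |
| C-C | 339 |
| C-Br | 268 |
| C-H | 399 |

Let D be the C=C bond energy.
Σ(broken) = 2×339 + 8×399 + 1×D + 1×379 = 4249 + D
Σ(formed) = 1×268 + 3×339 + 9×399 = 4876
ΔH = Σ(broken) − Σ(formed) = (4249 + D) − (4876) = −627 + D
Setting this equal to +8 kJ gives D = 635 kJ/mol.

D(C=C) ≈ 635 kJ/mol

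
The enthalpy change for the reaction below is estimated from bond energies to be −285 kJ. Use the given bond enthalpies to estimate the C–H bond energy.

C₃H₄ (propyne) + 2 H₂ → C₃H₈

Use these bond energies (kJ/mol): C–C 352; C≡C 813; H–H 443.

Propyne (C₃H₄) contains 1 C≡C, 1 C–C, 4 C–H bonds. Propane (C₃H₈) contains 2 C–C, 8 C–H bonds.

Let D be the C–H bond energy.
Σ(broken) = 1×813 + 1×352 + 4×D + 2×443 = 2051 + 4D
Σ(formed) = 2×352 + 8×D = 704 + 8D
ΔH = Σ(broken) − Σ(formed) = (2051 + 4D) − (704 + 8D) = +1347 − 4D
Setting this equal to −285 kJ gives 4D = 1632, so D = 408 kJ/mol.

D(C–H) ≈ 408 kJ/mol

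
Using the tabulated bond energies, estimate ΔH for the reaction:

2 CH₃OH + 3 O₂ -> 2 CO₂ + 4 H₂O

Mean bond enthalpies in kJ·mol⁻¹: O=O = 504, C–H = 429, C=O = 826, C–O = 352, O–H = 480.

ΔH ≈ −1394 kJ

Bonds broken (reactants):
  C–H: 6 × 429 = 2574
  C–O: 2 × 352 = 704
  O–H: 2 × 480 = 960
  O=O: 3 × 504 = 1512
  Σ(broken) = 5750 kJ
Bonds formed (products):
  C=O: 4 × 826 = 3304
  O–H: 8 × 480 = 3840
  Σ(formed) = 7144 kJ
ΔH = Σ(broken) − Σ(formed) = 5750 − 7144 = −1394 kJ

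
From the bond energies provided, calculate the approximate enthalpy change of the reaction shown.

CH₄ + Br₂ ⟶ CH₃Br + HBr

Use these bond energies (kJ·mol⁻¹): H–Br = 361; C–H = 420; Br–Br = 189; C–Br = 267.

Bonds broken (reactants):
  Br–Br: 1 × 189 = 189
  C–H: 4 × 420 = 1680
  Σ(broken) = 1869 kJ
Bonds formed (products):
  C–Br: 1 × 267 = 267
  C–H: 3 × 420 = 1260
  H–Br: 1 × 361 = 361
  Σ(formed) = 1888 kJ
ΔH = Σ(broken) − Σ(formed) = 1869 − 1888 = −19 kJ

ΔH ≈ −19 kJ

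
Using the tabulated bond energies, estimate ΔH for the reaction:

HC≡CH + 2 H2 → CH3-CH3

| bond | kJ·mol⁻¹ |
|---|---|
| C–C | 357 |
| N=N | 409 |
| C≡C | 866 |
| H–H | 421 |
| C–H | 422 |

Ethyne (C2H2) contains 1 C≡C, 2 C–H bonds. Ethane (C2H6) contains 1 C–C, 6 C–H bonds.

Bonds broken (reactants):
  C≡C: 1 × 866 = 866
  C–H: 2 × 422 = 844
  H–H: 2 × 421 = 842
  Σ(broken) = 2552 kJ
Bonds formed (products):
  C–C: 1 × 357 = 357
  C–H: 6 × 422 = 2532
  Σ(formed) = 2889 kJ
ΔH = Σ(broken) − Σ(formed) = 2552 − 2889 = −337 kJ

ΔH ≈ −337 kJ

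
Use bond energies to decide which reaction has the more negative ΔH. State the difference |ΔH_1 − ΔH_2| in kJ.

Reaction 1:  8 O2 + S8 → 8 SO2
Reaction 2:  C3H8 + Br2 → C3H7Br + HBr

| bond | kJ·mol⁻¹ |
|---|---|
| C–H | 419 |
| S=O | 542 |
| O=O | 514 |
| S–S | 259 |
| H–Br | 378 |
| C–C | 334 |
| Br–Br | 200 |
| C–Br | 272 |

Reaction 1:
  Bonds broken (reactants):
    O=O: 8 × 514 = 4112
    S–S: 8 × 259 = 2072
    Σ(broken) = 6184 kJ
  Bonds formed (products):
    S=O: 16 × 542 = 8672
    Σ(formed) = 8672 kJ
  ΔH_1 = 6184 − 8672 = −2488 kJ
Reaction 2:
  Bonds broken (reactants):
    Br–Br: 1 × 200 = 200
    C–C: 2 × 334 = 668
    C–H: 8 × 419 = 3352
    Σ(broken) = 4220 kJ
  Bonds formed (products):
    C–Br: 1 × 272 = 272
    C–C: 2 × 334 = 668
    C–H: 7 × 419 = 2933
    H–Br: 1 × 378 = 378
    Σ(formed) = 4251 kJ
  ΔH_2 = 4220 − 4251 = −31 kJ
ΔH_1 − ΔH_2 = −2457 kJ, so reaction 1 has the more negative ΔH; |ΔH_1 − ΔH_2| = 2457 kJ.

Reaction 1, by 2457 kJ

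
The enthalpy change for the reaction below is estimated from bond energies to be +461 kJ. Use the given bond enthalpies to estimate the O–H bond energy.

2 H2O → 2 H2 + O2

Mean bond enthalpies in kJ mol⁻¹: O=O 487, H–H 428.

Let D be the O–H bond energy.
Σ(broken) = 4×D = 4D
Σ(formed) = 2×428 + 1×487 = 1343
ΔH = Σ(broken) − Σ(formed) = (4D) − (1343) = −1343 + 4D
Setting this equal to +461 kJ gives 4D = 1804, so D = 451 kJ/mol.

D(O–H) ≈ 451 kJ/mol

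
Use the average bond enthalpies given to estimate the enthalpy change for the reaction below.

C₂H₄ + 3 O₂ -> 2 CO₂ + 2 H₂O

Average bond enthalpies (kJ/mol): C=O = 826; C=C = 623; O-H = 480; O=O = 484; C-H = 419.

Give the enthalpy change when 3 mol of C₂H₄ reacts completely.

Bonds broken (reactants):
  C-H: 4 × 419 = 1676
  C=C: 1 × 623 = 623
  O=O: 3 × 484 = 1452
  Σ(broken) = 3751 kJ
Bonds formed (products):
  C=O: 4 × 826 = 3304
  O-H: 4 × 480 = 1920
  Σ(formed) = 5224 kJ
ΔH = Σ(broken) − Σ(formed) = 3751 − 5224 = −1473 kJ
For 3× the reaction as written: 3 × (−1473) = −4419 kJ

ΔH = −4419 kJ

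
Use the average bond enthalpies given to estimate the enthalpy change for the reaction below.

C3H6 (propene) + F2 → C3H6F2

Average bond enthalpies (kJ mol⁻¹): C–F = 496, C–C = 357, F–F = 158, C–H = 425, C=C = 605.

Bonds broken (reactants):
  C–C: 1 × 357 = 357
  C–H: 6 × 425 = 2550
  C=C: 1 × 605 = 605
  F–F: 1 × 158 = 158
  Σ(broken) = 3670 kJ
Bonds formed (products):
  C–C: 2 × 357 = 714
  C–F: 2 × 496 = 992
  C–H: 6 × 425 = 2550
  Σ(formed) = 4256 kJ
ΔH = Σ(broken) − Σ(formed) = 3670 − 4256 = −586 kJ

ΔH ≈ −586 kJ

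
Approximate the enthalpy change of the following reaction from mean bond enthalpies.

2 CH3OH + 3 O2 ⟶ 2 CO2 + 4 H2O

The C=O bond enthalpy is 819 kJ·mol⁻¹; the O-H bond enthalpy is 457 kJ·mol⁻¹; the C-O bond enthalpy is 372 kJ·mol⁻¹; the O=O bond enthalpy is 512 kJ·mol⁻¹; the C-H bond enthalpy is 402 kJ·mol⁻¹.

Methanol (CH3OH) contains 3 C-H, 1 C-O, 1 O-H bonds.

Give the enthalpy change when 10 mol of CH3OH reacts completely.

Bonds broken (reactants):
  C-H: 6 × 402 = 2412
  C-O: 2 × 372 = 744
  O-H: 2 × 457 = 914
  O=O: 3 × 512 = 1536
  Σ(broken) = 5606 kJ
Bonds formed (products):
  C=O: 4 × 819 = 3276
  O-H: 8 × 457 = 3656
  Σ(formed) = 6932 kJ
ΔH = Σ(broken) − Σ(formed) = 5606 − 6932 = −1326 kJ
For 5× the reaction as written: 5 × (−1326) = −6630 kJ

ΔH = −6630 kJ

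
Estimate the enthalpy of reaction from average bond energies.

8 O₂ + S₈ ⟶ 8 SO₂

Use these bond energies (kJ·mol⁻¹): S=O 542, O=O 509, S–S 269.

Bonds broken (reactants):
  O=O: 8 × 509 = 4072
  S–S: 8 × 269 = 2152
  Σ(broken) = 6224 kJ
Bonds formed (products):
  S=O: 16 × 542 = 8672
  Σ(formed) = 8672 kJ
ΔH = Σ(broken) − Σ(formed) = 6224 − 8672 = −2448 kJ

ΔH ≈ −2448 kJ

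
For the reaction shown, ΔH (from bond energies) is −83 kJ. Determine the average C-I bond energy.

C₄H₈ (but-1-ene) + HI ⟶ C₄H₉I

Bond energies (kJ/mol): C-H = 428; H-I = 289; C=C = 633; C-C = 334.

D(C-I) ≈ 243 kJ/mol

Let D be the C-I bond energy.
Σ(broken) = 2×334 + 8×428 + 1×633 + 1×289 = 5014
Σ(formed) = 3×334 + 9×428 + 1×D = 4854 + D
ΔH = Σ(broken) − Σ(formed) = (5014) − (4854 + D) = +160 − D
Setting this equal to −83 kJ gives D = 243 kJ/mol.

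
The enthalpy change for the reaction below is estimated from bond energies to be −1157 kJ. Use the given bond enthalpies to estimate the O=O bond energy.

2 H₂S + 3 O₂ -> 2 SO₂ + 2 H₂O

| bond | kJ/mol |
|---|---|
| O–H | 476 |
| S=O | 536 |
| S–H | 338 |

D(O=O) ≈ 513 kJ/mol

Let D be the O=O bond energy.
Σ(broken) = 3×D + 4×338 = 1352 + 3D
Σ(formed) = 4×476 + 4×536 = 4048
ΔH = Σ(broken) − Σ(formed) = (1352 + 3D) − (4048) = −2696 + 3D
Setting this equal to −1157 kJ gives 3D = 1539, so D = 513 kJ/mol.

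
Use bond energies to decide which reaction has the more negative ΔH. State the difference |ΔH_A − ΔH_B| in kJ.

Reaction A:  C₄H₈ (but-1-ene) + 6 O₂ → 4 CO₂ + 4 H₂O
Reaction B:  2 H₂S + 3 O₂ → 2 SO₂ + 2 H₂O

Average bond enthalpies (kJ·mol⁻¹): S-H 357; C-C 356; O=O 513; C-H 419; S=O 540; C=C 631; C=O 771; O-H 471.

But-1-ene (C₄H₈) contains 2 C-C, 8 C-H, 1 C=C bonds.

Reaction A, by 1086 kJ

Reaction A:
  Bonds broken (reactants):
    C-C: 2 × 356 = 712
    C-H: 8 × 419 = 3352
    C=C: 1 × 631 = 631
    O=O: 6 × 513 = 3078
    Σ(broken) = 7773 kJ
  Bonds formed (products):
    C=O: 8 × 771 = 6168
    O-H: 8 × 471 = 3768
    Σ(formed) = 9936 kJ
  ΔH_A = 7773 − 9936 = −2163 kJ
Reaction B:
  Bonds broken (reactants):
    O=O: 3 × 513 = 1539
    S-H: 4 × 357 = 1428
    Σ(broken) = 2967 kJ
  Bonds formed (products):
    O-H: 4 × 471 = 1884
    S=O: 4 × 540 = 2160
    Σ(formed) = 4044 kJ
  ΔH_B = 2967 − 4044 = −1077 kJ
ΔH_A − ΔH_B = −1086 kJ, so reaction A has the more negative ΔH; |ΔH_A − ΔH_B| = 1086 kJ.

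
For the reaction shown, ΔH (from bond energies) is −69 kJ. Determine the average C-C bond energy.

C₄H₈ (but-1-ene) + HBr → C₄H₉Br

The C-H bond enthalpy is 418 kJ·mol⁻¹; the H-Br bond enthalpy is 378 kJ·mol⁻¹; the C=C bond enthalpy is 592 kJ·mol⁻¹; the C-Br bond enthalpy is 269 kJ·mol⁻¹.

D(C-C) ≈ 352 kJ/mol

Let D be the C-C bond energy.
Σ(broken) = 2×D + 8×418 + 1×592 + 1×378 = 4314 + 2D
Σ(formed) = 1×269 + 3×D + 9×418 = 4031 + 3D
ΔH = Σ(broken) − Σ(formed) = (4314 + 2D) − (4031 + 3D) = +283 − D
Setting this equal to −69 kJ gives D = 352 kJ/mol.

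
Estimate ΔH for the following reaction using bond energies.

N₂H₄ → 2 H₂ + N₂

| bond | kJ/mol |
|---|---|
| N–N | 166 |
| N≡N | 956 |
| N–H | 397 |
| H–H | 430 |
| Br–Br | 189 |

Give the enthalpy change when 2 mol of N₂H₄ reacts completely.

Bonds broken (reactants):
  N–H: 4 × 397 = 1588
  N–N: 1 × 166 = 166
  Σ(broken) = 1754 kJ
Bonds formed (products):
  H–H: 2 × 430 = 860
  N≡N: 1 × 956 = 956
  Σ(formed) = 1816 kJ
ΔH = Σ(broken) − Σ(formed) = 1754 − 1816 = −62 kJ
For 2× the reaction as written: 2 × (−62) = −124 kJ

ΔH = −124 kJ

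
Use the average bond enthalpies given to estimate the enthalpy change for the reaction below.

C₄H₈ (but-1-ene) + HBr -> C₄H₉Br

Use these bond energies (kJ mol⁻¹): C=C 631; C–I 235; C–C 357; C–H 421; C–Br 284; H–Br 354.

Bonds broken (reactants):
  C–C: 2 × 357 = 714
  C–H: 8 × 421 = 3368
  C=C: 1 × 631 = 631
  H–Br: 1 × 354 = 354
  Σ(broken) = 5067 kJ
Bonds formed (products):
  C–Br: 1 × 284 = 284
  C–C: 3 × 357 = 1071
  C–H: 9 × 421 = 3789
  Σ(formed) = 5144 kJ
ΔH = Σ(broken) − Σ(formed) = 5067 − 5144 = −77 kJ

ΔH ≈ −77 kJ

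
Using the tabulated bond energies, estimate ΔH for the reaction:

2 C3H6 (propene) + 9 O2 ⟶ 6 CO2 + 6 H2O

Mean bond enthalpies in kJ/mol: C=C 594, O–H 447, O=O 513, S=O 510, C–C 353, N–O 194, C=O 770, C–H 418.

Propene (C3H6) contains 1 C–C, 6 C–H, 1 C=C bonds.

Bonds broken (reactants):
  C–C: 2 × 353 = 706
  C–H: 12 × 418 = 5016
  C=C: 2 × 594 = 1188
  O=O: 9 × 513 = 4617
  Σ(broken) = 11527 kJ
Bonds formed (products):
  C=O: 12 × 770 = 9240
  O–H: 12 × 447 = 5364
  Σ(formed) = 14604 kJ
ΔH = Σ(broken) − Σ(formed) = 11527 − 14604 = −3077 kJ

ΔH ≈ −3077 kJ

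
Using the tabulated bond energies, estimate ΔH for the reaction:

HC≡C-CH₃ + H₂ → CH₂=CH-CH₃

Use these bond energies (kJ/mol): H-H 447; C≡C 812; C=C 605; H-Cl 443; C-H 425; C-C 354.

ΔH ≈ −196 kJ

Bonds broken (reactants):
  C≡C: 1 × 812 = 812
  C-C: 1 × 354 = 354
  C-H: 4 × 425 = 1700
  H-H: 1 × 447 = 447
  Σ(broken) = 3313 kJ
Bonds formed (products):
  C-C: 1 × 354 = 354
  C-H: 6 × 425 = 2550
  C=C: 1 × 605 = 605
  Σ(formed) = 3509 kJ
ΔH = Σ(broken) − Σ(formed) = 3313 − 3509 = −196 kJ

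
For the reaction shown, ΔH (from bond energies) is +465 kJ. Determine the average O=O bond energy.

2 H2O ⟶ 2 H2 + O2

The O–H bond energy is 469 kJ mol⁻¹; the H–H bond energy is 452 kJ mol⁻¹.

D(O=O) ≈ 507 kJ/mol

Let D be the O=O bond energy.
Σ(broken) = 4×469 = 1876
Σ(formed) = 2×452 + 1×D = 904 + D
ΔH = Σ(broken) − Σ(formed) = (1876) − (904 + D) = +972 − D
Setting this equal to +465 kJ gives D = 507 kJ/mol.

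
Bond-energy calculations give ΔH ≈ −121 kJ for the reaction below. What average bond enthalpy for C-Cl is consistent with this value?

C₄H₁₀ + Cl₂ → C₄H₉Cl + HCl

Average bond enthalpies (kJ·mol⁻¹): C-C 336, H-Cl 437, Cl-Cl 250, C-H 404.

Let D be the C-Cl bond energy.
Σ(broken) = 3×336 + 10×404 + 1×250 = 5298
Σ(formed) = 3×336 + 1×D + 9×404 + 1×437 = 5081 + D
ΔH = Σ(broken) − Σ(formed) = (5298) − (5081 + D) = +217 − D
Setting this equal to −121 kJ gives D = 338 kJ/mol.

D(C-Cl) ≈ 338 kJ/mol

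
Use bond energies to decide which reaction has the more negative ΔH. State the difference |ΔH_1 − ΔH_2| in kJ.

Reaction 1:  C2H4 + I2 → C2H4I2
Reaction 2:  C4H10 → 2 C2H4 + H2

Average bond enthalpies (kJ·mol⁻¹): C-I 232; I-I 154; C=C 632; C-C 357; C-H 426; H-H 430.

Reaction 1, by 264 kJ

Reaction 1:
  Bonds broken (reactants):
    C-H: 4 × 426 = 1704
    C=C: 1 × 632 = 632
    I-I: 1 × 154 = 154
    Σ(broken) = 2490 kJ
  Bonds formed (products):
    C-C: 1 × 357 = 357
    C-H: 4 × 426 = 1704
    C-I: 2 × 232 = 464
    Σ(formed) = 2525 kJ
  ΔH_1 = 2490 − 2525 = −35 kJ
Reaction 2:
  Bonds broken (reactants):
    C-C: 3 × 357 = 1071
    C-H: 10 × 426 = 4260
    Σ(broken) = 5331 kJ
  Bonds formed (products):
    C-H: 8 × 426 = 3408
    C=C: 2 × 632 = 1264
    H-H: 1 × 430 = 430
    Σ(formed) = 5102 kJ
  ΔH_2 = 5331 − 5102 = +229 kJ
ΔH_1 − ΔH_2 = −264 kJ, so reaction 1 has the more negative ΔH; |ΔH_1 − ΔH_2| = 264 kJ.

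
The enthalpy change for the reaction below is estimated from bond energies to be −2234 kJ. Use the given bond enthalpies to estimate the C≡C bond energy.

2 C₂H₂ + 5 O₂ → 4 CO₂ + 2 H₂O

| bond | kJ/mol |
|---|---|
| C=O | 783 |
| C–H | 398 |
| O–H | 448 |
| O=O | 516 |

Let D be the C≡C bond energy.
Σ(broken) = 2×D + 4×398 + 5×516 = 4172 + 2D
Σ(formed) = 8×783 + 4×448 = 8056
ΔH = Σ(broken) − Σ(formed) = (4172 + 2D) − (8056) = −3884 + 2D
Setting this equal to −2234 kJ gives 2D = 1650, so D = 825 kJ/mol.

D(C≡C) ≈ 825 kJ/mol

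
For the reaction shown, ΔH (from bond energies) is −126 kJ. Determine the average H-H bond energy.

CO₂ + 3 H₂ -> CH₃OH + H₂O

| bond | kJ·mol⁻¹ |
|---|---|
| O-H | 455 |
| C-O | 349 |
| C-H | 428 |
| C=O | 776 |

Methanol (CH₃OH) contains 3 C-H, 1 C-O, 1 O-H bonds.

D(H-H) ≈ 440 kJ/mol

Let D be the H-H bond energy.
Σ(broken) = 2×776 + 3×D = 1552 + 3D
Σ(formed) = 3×428 + 1×349 + 3×455 = 2998
ΔH = Σ(broken) − Σ(formed) = (1552 + 3D) − (2998) = −1446 + 3D
Setting this equal to −126 kJ gives 3D = 1320, so D = 440 kJ/mol.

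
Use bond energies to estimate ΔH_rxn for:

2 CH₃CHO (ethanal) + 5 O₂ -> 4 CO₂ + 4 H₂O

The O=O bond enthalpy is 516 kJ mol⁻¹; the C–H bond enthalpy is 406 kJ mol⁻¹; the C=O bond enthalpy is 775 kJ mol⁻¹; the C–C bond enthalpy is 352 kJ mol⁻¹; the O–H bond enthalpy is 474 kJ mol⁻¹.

ΔH ≈ −1910 kJ

Bonds broken (reactants):
  C–C: 2 × 352 = 704
  C–H: 8 × 406 = 3248
  C=O: 2 × 775 = 1550
  O=O: 5 × 516 = 2580
  Σ(broken) = 8082 kJ
Bonds formed (products):
  C=O: 8 × 775 = 6200
  O–H: 8 × 474 = 3792
  Σ(formed) = 9992 kJ
ΔH = Σ(broken) − Σ(formed) = 8082 − 9992 = −1910 kJ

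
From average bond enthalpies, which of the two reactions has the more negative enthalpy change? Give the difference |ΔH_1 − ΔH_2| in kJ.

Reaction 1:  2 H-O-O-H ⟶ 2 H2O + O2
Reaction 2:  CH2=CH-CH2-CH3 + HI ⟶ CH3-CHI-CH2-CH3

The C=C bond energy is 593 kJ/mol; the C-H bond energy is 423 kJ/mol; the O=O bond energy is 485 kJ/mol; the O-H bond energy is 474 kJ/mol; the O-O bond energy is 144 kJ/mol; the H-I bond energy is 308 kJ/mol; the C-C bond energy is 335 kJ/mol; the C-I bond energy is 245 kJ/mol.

Reaction 1, by 95 kJ

Reaction 1:
  Bonds broken (reactants):
    O-H: 4 × 474 = 1896
    O-O: 2 × 144 = 288
    Σ(broken) = 2184 kJ
  Bonds formed (products):
    O-H: 4 × 474 = 1896
    O=O: 1 × 485 = 485
    Σ(formed) = 2381 kJ
  ΔH_1 = 2184 − 2381 = −197 kJ
Reaction 2:
  Bonds broken (reactants):
    C-C: 2 × 335 = 670
    C-H: 8 × 423 = 3384
    C=C: 1 × 593 = 593
    H-I: 1 × 308 = 308
    Σ(broken) = 4955 kJ
  Bonds formed (products):
    C-C: 3 × 335 = 1005
    C-H: 9 × 423 = 3807
    C-I: 1 × 245 = 245
    Σ(formed) = 5057 kJ
  ΔH_2 = 4955 − 5057 = −102 kJ
ΔH_1 − ΔH_2 = −95 kJ, so reaction 1 has the more negative ΔH; |ΔH_1 − ΔH_2| = 95 kJ.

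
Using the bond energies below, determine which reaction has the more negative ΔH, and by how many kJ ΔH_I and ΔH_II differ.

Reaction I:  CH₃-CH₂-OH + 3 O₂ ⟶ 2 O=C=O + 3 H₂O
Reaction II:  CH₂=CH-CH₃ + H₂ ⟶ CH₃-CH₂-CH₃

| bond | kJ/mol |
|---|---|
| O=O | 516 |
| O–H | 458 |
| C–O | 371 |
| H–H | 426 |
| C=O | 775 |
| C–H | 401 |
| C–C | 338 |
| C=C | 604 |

Reaction I, by 1018 kJ

Reaction I:
  Bonds broken (reactants):
    C–C: 1 × 338 = 338
    C–H: 5 × 401 = 2005
    C–O: 1 × 371 = 371
    O–H: 1 × 458 = 458
    O=O: 3 × 516 = 1548
    Σ(broken) = 4720 kJ
  Bonds formed (products):
    C=O: 4 × 775 = 3100
    O–H: 6 × 458 = 2748
    Σ(formed) = 5848 kJ
  ΔH_I = 4720 − 5848 = −1128 kJ
Reaction II:
  Bonds broken (reactants):
    C–C: 1 × 338 = 338
    C–H: 6 × 401 = 2406
    C=C: 1 × 604 = 604
    H–H: 1 × 426 = 426
    Σ(broken) = 3774 kJ
  Bonds formed (products):
    C–C: 2 × 338 = 676
    C–H: 8 × 401 = 3208
    Σ(formed) = 3884 kJ
  ΔH_II = 3774 − 3884 = −110 kJ
ΔH_I − ΔH_II = −1018 kJ, so reaction I has the more negative ΔH; |ΔH_I − ΔH_II| = 1018 kJ.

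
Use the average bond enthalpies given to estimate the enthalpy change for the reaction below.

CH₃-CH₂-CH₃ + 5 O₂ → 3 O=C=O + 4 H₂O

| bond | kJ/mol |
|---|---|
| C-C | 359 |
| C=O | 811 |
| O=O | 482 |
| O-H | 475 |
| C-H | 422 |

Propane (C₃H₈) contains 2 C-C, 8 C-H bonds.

ΔH ≈ −2162 kJ

Bonds broken (reactants):
  C-C: 2 × 359 = 718
  C-H: 8 × 422 = 3376
  O=O: 5 × 482 = 2410
  Σ(broken) = 6504 kJ
Bonds formed (products):
  C=O: 6 × 811 = 4866
  O-H: 8 × 475 = 3800
  Σ(formed) = 8666 kJ
ΔH = Σ(broken) − Σ(formed) = 6504 − 8666 = −2162 kJ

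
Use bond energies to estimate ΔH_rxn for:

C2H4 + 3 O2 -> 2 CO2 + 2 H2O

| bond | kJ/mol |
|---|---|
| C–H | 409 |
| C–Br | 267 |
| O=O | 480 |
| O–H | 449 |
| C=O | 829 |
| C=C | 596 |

ΔH ≈ −1440 kJ

Bonds broken (reactants):
  C–H: 4 × 409 = 1636
  C=C: 1 × 596 = 596
  O=O: 3 × 480 = 1440
  Σ(broken) = 3672 kJ
Bonds formed (products):
  C=O: 4 × 829 = 3316
  O–H: 4 × 449 = 1796
  Σ(formed) = 5112 kJ
ΔH = Σ(broken) − Σ(formed) = 3672 − 5112 = −1440 kJ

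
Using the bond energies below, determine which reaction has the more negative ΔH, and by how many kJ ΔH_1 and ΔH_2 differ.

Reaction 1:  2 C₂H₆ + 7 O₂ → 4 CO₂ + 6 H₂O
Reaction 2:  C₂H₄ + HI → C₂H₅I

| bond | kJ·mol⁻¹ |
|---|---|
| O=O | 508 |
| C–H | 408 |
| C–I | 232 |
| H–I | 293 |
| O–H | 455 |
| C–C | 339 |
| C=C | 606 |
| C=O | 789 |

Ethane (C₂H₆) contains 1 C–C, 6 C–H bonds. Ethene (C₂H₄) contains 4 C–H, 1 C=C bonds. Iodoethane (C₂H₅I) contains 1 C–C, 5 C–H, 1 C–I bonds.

Reaction 1:
  Bonds broken (reactants):
    C–C: 2 × 339 = 678
    C–H: 12 × 408 = 4896
    O=O: 7 × 508 = 3556
    Σ(broken) = 9130 kJ
  Bonds formed (products):
    C=O: 8 × 789 = 6312
    O–H: 12 × 455 = 5460
    Σ(formed) = 11772 kJ
  ΔH_1 = 9130 − 11772 = −2642 kJ
Reaction 2:
  Bonds broken (reactants):
    C–H: 4 × 408 = 1632
    C=C: 1 × 606 = 606
    H–I: 1 × 293 = 293
    Σ(broken) = 2531 kJ
  Bonds formed (products):
    C–C: 1 × 339 = 339
    C–H: 5 × 408 = 2040
    C–I: 1 × 232 = 232
    Σ(formed) = 2611 kJ
  ΔH_2 = 2531 − 2611 = −80 kJ
ΔH_1 − ΔH_2 = −2562 kJ, so reaction 1 has the more negative ΔH; |ΔH_1 − ΔH_2| = 2562 kJ.

Reaction 1, by 2562 kJ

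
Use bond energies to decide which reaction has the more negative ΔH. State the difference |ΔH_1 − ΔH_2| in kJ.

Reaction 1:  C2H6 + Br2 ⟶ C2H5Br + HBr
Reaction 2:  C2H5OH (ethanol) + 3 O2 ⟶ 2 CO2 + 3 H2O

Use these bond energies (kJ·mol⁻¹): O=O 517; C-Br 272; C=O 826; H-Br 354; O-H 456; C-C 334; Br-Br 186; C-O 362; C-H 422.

Reaction 2, by 1209 kJ

Reaction 1:
  Bonds broken (reactants):
    Br-Br: 1 × 186 = 186
    C-C: 1 × 334 = 334
    C-H: 6 × 422 = 2532
    Σ(broken) = 3052 kJ
  Bonds formed (products):
    C-Br: 1 × 272 = 272
    C-C: 1 × 334 = 334
    C-H: 5 × 422 = 2110
    H-Br: 1 × 354 = 354
    Σ(formed) = 3070 kJ
  ΔH_1 = 3052 − 3070 = −18 kJ
Reaction 2:
  Bonds broken (reactants):
    C-C: 1 × 334 = 334
    C-H: 5 × 422 = 2110
    C-O: 1 × 362 = 362
    O-H: 1 × 456 = 456
    O=O: 3 × 517 = 1551
    Σ(broken) = 4813 kJ
  Bonds formed (products):
    C=O: 4 × 826 = 3304
    O-H: 6 × 456 = 2736
    Σ(formed) = 6040 kJ
  ΔH_2 = 4813 − 6040 = −1227 kJ
ΔH_1 − ΔH_2 = +1209 kJ, so reaction 2 has the more negative ΔH; |ΔH_1 − ΔH_2| = 1209 kJ.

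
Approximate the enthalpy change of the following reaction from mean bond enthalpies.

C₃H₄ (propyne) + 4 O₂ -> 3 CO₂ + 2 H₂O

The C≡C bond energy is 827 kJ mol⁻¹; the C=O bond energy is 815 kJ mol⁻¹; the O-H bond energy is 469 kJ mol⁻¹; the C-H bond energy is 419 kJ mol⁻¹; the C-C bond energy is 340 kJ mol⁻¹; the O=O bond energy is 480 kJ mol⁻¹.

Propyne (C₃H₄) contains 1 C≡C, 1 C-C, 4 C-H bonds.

ΔH ≈ −2003 kJ

Bonds broken (reactants):
  C≡C: 1 × 827 = 827
  C-C: 1 × 340 = 340
  C-H: 4 × 419 = 1676
  O=O: 4 × 480 = 1920
  Σ(broken) = 4763 kJ
Bonds formed (products):
  C=O: 6 × 815 = 4890
  O-H: 4 × 469 = 1876
  Σ(formed) = 6766 kJ
ΔH = Σ(broken) − Σ(formed) = 4763 − 6766 = −2003 kJ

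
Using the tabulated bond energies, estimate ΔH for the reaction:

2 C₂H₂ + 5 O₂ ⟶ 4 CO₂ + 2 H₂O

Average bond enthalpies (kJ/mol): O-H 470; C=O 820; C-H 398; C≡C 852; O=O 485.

ΔH ≈ −2719 kJ

Bonds broken (reactants):
  C≡C: 2 × 852 = 1704
  C-H: 4 × 398 = 1592
  O=O: 5 × 485 = 2425
  Σ(broken) = 5721 kJ
Bonds formed (products):
  C=O: 8 × 820 = 6560
  O-H: 4 × 470 = 1880
  Σ(formed) = 8440 kJ
ΔH = Σ(broken) − Σ(formed) = 5721 − 8440 = −2719 kJ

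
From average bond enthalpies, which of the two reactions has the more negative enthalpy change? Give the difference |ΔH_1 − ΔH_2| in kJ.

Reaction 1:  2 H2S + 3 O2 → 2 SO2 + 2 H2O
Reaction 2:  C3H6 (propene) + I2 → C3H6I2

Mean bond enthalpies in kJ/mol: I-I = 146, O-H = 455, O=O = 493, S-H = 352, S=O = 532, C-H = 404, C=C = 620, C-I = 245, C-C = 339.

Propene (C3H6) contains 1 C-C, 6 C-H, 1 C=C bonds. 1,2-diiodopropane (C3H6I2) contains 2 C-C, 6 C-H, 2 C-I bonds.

Reaction 1:
  Bonds broken (reactants):
    O=O: 3 × 493 = 1479
    S-H: 4 × 352 = 1408
    Σ(broken) = 2887 kJ
  Bonds formed (products):
    O-H: 4 × 455 = 1820
    S=O: 4 × 532 = 2128
    Σ(formed) = 3948 kJ
  ΔH_1 = 2887 − 3948 = −1061 kJ
Reaction 2:
  Bonds broken (reactants):
    C-C: 1 × 339 = 339
    C-H: 6 × 404 = 2424
    C=C: 1 × 620 = 620
    I-I: 1 × 146 = 146
    Σ(broken) = 3529 kJ
  Bonds formed (products):
    C-C: 2 × 339 = 678
    C-H: 6 × 404 = 2424
    C-I: 2 × 245 = 490
    Σ(formed) = 3592 kJ
  ΔH_2 = 3529 − 3592 = −63 kJ
ΔH_1 − ΔH_2 = −998 kJ, so reaction 1 has the more negative ΔH; |ΔH_1 − ΔH_2| = 998 kJ.

Reaction 1, by 998 kJ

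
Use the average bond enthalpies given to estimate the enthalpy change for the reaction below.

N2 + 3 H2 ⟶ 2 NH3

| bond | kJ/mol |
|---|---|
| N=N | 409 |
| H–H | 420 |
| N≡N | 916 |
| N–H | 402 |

ΔH ≈ −236 kJ

Bonds broken (reactants):
  H–H: 3 × 420 = 1260
  N≡N: 1 × 916 = 916
  Σ(broken) = 2176 kJ
Bonds formed (products):
  N–H: 6 × 402 = 2412
  Σ(formed) = 2412 kJ
ΔH = Σ(broken) − Σ(formed) = 2176 − 2412 = −236 kJ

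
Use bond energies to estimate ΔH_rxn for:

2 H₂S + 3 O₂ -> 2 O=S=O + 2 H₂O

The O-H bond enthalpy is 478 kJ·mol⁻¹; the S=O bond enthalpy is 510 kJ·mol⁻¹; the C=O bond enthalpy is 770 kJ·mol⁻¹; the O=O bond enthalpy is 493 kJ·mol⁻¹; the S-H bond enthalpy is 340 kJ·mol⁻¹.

Bonds broken (reactants):
  O=O: 3 × 493 = 1479
  S-H: 4 × 340 = 1360
  Σ(broken) = 2839 kJ
Bonds formed (products):
  O-H: 4 × 478 = 1912
  S=O: 4 × 510 = 2040
  Σ(formed) = 3952 kJ
ΔH = Σ(broken) − Σ(formed) = 2839 − 3952 = −1113 kJ

ΔH ≈ −1113 kJ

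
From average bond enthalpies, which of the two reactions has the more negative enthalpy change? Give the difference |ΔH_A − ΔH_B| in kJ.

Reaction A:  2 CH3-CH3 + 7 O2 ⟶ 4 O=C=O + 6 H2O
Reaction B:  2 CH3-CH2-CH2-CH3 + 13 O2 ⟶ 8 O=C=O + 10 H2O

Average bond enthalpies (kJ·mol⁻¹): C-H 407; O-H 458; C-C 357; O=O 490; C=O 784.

Reaction B, by 2312 kJ

Reaction A:
  Bonds broken (reactants):
    C-C: 2 × 357 = 714
    C-H: 12 × 407 = 4884
    O=O: 7 × 490 = 3430
    Σ(broken) = 9028 kJ
  Bonds formed (products):
    C=O: 8 × 784 = 6272
    O-H: 12 × 458 = 5496
    Σ(formed) = 11768 kJ
  ΔH_A = 9028 − 11768 = −2740 kJ
Reaction B:
  Bonds broken (reactants):
    C-C: 6 × 357 = 2142
    C-H: 20 × 407 = 8140
    O=O: 13 × 490 = 6370
    Σ(broken) = 16652 kJ
  Bonds formed (products):
    C=O: 16 × 784 = 12544
    O-H: 20 × 458 = 9160
    Σ(formed) = 21704 kJ
  ΔH_B = 16652 − 21704 = −5052 kJ
ΔH_A − ΔH_B = +2312 kJ, so reaction B has the more negative ΔH; |ΔH_A − ΔH_B| = 2312 kJ.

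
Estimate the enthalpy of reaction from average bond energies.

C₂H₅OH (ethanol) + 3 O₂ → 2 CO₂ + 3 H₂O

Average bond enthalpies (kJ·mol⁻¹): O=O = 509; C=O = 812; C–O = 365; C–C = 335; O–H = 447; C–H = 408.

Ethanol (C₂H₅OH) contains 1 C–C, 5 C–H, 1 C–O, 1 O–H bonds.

Bonds broken (reactants):
  C–C: 1 × 335 = 335
  C–H: 5 × 408 = 2040
  C–O: 1 × 365 = 365
  O–H: 1 × 447 = 447
  O=O: 3 × 509 = 1527
  Σ(broken) = 4714 kJ
Bonds formed (products):
  C=O: 4 × 812 = 3248
  O–H: 6 × 447 = 2682
  Σ(formed) = 5930 kJ
ΔH = Σ(broken) − Σ(formed) = 4714 − 5930 = −1216 kJ

ΔH ≈ −1216 kJ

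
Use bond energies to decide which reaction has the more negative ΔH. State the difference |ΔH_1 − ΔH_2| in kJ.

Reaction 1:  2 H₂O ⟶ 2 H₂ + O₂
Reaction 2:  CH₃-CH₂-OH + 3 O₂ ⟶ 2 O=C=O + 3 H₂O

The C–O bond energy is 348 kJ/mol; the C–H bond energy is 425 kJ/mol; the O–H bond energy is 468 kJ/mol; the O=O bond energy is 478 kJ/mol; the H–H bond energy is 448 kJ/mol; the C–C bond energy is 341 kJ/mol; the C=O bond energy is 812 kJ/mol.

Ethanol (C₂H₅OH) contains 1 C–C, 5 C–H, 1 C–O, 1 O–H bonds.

Reaction 2, by 1838 kJ

Reaction 1:
  Bonds broken (reactants):
    O–H: 4 × 468 = 1872
    Σ(broken) = 1872 kJ
  Bonds formed (products):
    H–H: 2 × 448 = 896
    O=O: 1 × 478 = 478
    Σ(formed) = 1374 kJ
  ΔH_1 = 1872 − 1374 = +498 kJ
Reaction 2:
  Bonds broken (reactants):
    C–C: 1 × 341 = 341
    C–H: 5 × 425 = 2125
    C–O: 1 × 348 = 348
    O–H: 1 × 468 = 468
    O=O: 3 × 478 = 1434
    Σ(broken) = 4716 kJ
  Bonds formed (products):
    C=O: 4 × 812 = 3248
    O–H: 6 × 468 = 2808
    Σ(formed) = 6056 kJ
  ΔH_2 = 4716 − 6056 = −1340 kJ
ΔH_1 − ΔH_2 = +1838 kJ, so reaction 2 has the more negative ΔH; |ΔH_1 − ΔH_2| = 1838 kJ.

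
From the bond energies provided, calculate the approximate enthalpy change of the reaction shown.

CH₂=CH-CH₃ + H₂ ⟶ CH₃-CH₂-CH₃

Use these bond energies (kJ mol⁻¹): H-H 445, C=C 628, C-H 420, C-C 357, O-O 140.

ΔH ≈ −124 kJ

Bonds broken (reactants):
  C-C: 1 × 357 = 357
  C-H: 6 × 420 = 2520
  C=C: 1 × 628 = 628
  H-H: 1 × 445 = 445
  Σ(broken) = 3950 kJ
Bonds formed (products):
  C-C: 2 × 357 = 714
  C-H: 8 × 420 = 3360
  Σ(formed) = 4074 kJ
ΔH = Σ(broken) − Σ(formed) = 3950 − 4074 = −124 kJ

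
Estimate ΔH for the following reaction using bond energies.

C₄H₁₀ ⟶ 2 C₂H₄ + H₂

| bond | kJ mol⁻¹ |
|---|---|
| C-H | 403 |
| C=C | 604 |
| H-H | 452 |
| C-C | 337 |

Bonds broken (reactants):
  C-C: 3 × 337 = 1011
  C-H: 10 × 403 = 4030
  Σ(broken) = 5041 kJ
Bonds formed (products):
  C-H: 8 × 403 = 3224
  C=C: 2 × 604 = 1208
  H-H: 1 × 452 = 452
  Σ(formed) = 4884 kJ
ΔH = Σ(broken) − Σ(formed) = 5041 − 4884 = +157 kJ

ΔH ≈ +157 kJ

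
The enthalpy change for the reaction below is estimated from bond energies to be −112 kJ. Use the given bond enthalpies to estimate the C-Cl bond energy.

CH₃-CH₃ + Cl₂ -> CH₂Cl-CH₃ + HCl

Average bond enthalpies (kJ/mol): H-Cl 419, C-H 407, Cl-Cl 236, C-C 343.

Let D be the C-Cl bond energy.
Σ(broken) = 1×343 + 6×407 + 1×236 = 3021
Σ(formed) = 1×343 + 1×D + 5×407 + 1×419 = 2797 + D
ΔH = Σ(broken) − Σ(formed) = (3021) − (2797 + D) = +224 − D
Setting this equal to −112 kJ gives D = 336 kJ/mol.

D(C-Cl) ≈ 336 kJ/mol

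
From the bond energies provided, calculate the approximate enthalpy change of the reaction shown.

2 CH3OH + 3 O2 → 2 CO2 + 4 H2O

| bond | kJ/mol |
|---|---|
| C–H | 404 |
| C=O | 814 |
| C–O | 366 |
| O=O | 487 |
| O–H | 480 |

Bonds broken (reactants):
  C–H: 6 × 404 = 2424
  C–O: 2 × 366 = 732
  O–H: 2 × 480 = 960
  O=O: 3 × 487 = 1461
  Σ(broken) = 5577 kJ
Bonds formed (products):
  C=O: 4 × 814 = 3256
  O–H: 8 × 480 = 3840
  Σ(formed) = 7096 kJ
ΔH = Σ(broken) − Σ(formed) = 5577 − 7096 = −1519 kJ

ΔH ≈ −1519 kJ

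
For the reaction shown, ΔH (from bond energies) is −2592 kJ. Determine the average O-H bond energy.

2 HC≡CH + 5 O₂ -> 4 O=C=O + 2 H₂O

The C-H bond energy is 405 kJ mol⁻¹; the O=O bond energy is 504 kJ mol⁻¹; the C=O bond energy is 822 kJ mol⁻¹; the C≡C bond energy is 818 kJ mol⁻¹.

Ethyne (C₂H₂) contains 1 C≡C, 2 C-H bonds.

Let D be the O-H bond energy.
Σ(broken) = 2×818 + 4×405 + 5×504 = 5776
Σ(formed) = 8×822 + 4×D = 6576 + 4D
ΔH = Σ(broken) − Σ(formed) = (5776) − (6576 + 4D) = −800 − 4D
Setting this equal to −2592 kJ gives 4D = 1792, so D = 448 kJ/mol.

D(O-H) ≈ 448 kJ/mol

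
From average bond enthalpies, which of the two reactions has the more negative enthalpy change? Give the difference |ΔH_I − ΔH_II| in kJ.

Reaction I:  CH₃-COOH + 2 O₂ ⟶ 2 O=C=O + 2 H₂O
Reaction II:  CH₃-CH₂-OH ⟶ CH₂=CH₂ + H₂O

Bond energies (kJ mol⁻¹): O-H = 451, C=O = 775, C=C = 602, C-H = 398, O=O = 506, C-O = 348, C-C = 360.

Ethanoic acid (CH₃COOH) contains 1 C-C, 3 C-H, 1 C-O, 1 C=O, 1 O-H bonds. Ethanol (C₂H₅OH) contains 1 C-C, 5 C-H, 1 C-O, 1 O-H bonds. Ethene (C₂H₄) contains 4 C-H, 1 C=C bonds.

Reaction I, by 817 kJ

Reaction I:
  Bonds broken (reactants):
    C-C: 1 × 360 = 360
    C-H: 3 × 398 = 1194
    C-O: 1 × 348 = 348
    C=O: 1 × 775 = 775
    O-H: 1 × 451 = 451
    O=O: 2 × 506 = 1012
    Σ(broken) = 4140 kJ
  Bonds formed (products):
    C=O: 4 × 775 = 3100
    O-H: 4 × 451 = 1804
    Σ(formed) = 4904 kJ
  ΔH_I = 4140 − 4904 = −764 kJ
Reaction II:
  Bonds broken (reactants):
    C-C: 1 × 360 = 360
    C-H: 5 × 398 = 1990
    C-O: 1 × 348 = 348
    O-H: 1 × 451 = 451
    Σ(broken) = 3149 kJ
  Bonds formed (products):
    C-H: 4 × 398 = 1592
    C=C: 1 × 602 = 602
    O-H: 2 × 451 = 902
    Σ(formed) = 3096 kJ
  ΔH_II = 3149 − 3096 = +53 kJ
ΔH_I − ΔH_II = −817 kJ, so reaction I has the more negative ΔH; |ΔH_I − ΔH_II| = 817 kJ.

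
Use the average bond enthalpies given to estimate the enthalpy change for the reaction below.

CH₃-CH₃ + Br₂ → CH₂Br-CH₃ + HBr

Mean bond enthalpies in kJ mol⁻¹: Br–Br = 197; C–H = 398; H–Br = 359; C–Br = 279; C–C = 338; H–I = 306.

ΔH ≈ −43 kJ

Bonds broken (reactants):
  Br–Br: 1 × 197 = 197
  C–C: 1 × 338 = 338
  C–H: 6 × 398 = 2388
  Σ(broken) = 2923 kJ
Bonds formed (products):
  C–Br: 1 × 279 = 279
  C–C: 1 × 338 = 338
  C–H: 5 × 398 = 1990
  H–Br: 1 × 359 = 359
  Σ(formed) = 2966 kJ
ΔH = Σ(broken) − Σ(formed) = 2923 − 2966 = −43 kJ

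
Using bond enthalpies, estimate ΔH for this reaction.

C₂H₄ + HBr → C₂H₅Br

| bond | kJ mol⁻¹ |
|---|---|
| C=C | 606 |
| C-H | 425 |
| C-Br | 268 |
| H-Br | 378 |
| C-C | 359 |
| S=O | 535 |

Bonds broken (reactants):
  C-H: 4 × 425 = 1700
  C=C: 1 × 606 = 606
  H-Br: 1 × 378 = 378
  Σ(broken) = 2684 kJ
Bonds formed (products):
  C-Br: 1 × 268 = 268
  C-C: 1 × 359 = 359
  C-H: 5 × 425 = 2125
  Σ(formed) = 2752 kJ
ΔH = Σ(broken) − Σ(formed) = 2684 − 2752 = −68 kJ

ΔH ≈ −68 kJ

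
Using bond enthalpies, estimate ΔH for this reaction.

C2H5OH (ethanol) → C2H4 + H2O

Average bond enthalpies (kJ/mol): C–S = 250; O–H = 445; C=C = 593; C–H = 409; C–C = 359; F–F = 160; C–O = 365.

ΔH ≈ +95 kJ

Bonds broken (reactants):
  C–C: 1 × 359 = 359
  C–H: 5 × 409 = 2045
  C–O: 1 × 365 = 365
  O–H: 1 × 445 = 445
  Σ(broken) = 3214 kJ
Bonds formed (products):
  C–H: 4 × 409 = 1636
  C=C: 1 × 593 = 593
  O–H: 2 × 445 = 890
  Σ(formed) = 3119 kJ
ΔH = Σ(broken) − Σ(formed) = 3214 − 3119 = +95 kJ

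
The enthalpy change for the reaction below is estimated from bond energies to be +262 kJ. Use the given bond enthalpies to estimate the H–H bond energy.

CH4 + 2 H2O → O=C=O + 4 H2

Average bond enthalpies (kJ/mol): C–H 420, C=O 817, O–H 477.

Let D be the H–H bond energy.
Σ(broken) = 4×420 + 4×477 = 3588
Σ(formed) = 2×817 + 4×D = 1634 + 4D
ΔH = Σ(broken) − Σ(formed) = (3588) − (1634 + 4D) = +1954 − 4D
Setting this equal to +262 kJ gives 4D = 1692, so D = 423 kJ/mol.

D(H–H) ≈ 423 kJ/mol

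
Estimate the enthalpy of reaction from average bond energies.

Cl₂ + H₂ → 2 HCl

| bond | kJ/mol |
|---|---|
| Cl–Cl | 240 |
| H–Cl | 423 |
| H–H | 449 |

Bonds broken (reactants):
  Cl–Cl: 1 × 240 = 240
  H–H: 1 × 449 = 449
  Σ(broken) = 689 kJ
Bonds formed (products):
  H–Cl: 2 × 423 = 846
  Σ(formed) = 846 kJ
ΔH = Σ(broken) − Σ(formed) = 689 − 846 = −157 kJ

ΔH ≈ −157 kJ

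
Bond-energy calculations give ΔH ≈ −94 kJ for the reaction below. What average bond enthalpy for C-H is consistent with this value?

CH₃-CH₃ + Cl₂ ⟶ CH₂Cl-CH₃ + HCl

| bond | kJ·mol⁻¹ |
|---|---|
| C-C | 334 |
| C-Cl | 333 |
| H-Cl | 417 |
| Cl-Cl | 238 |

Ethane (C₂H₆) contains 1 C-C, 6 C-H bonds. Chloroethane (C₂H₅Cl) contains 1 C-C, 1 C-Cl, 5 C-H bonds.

D(C-H) ≈ 418 kJ/mol

Let D be the C-H bond energy.
Σ(broken) = 1×334 + 6×D + 1×238 = 572 + 6D
Σ(formed) = 1×334 + 1×333 + 5×D + 1×417 = 1084 + 5D
ΔH = Σ(broken) − Σ(formed) = (572 + 6D) − (1084 + 5D) = −512 + D
Setting this equal to −94 kJ gives D = 418 kJ/mol.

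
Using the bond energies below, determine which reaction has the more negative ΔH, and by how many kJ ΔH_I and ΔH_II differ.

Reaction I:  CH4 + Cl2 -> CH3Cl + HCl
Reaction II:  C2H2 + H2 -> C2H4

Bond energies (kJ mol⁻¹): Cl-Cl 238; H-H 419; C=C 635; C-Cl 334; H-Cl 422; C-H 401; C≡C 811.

Reaction I:
  Bonds broken (reactants):
    C-H: 4 × 401 = 1604
    Cl-Cl: 1 × 238 = 238
    Σ(broken) = 1842 kJ
  Bonds formed (products):
    C-Cl: 1 × 334 = 334
    C-H: 3 × 401 = 1203
    H-Cl: 1 × 422 = 422
    Σ(formed) = 1959 kJ
  ΔH_I = 1842 − 1959 = −117 kJ
Reaction II:
  Bonds broken (reactants):
    C≡C: 1 × 811 = 811
    C-H: 2 × 401 = 802
    H-H: 1 × 419 = 419
    Σ(broken) = 2032 kJ
  Bonds formed (products):
    C-H: 4 × 401 = 1604
    C=C: 1 × 635 = 635
    Σ(formed) = 2239 kJ
  ΔH_II = 2032 − 2239 = −207 kJ
ΔH_I − ΔH_II = +90 kJ, so reaction II has the more negative ΔH; |ΔH_I − ΔH_II| = 90 kJ.

Reaction II, by 90 kJ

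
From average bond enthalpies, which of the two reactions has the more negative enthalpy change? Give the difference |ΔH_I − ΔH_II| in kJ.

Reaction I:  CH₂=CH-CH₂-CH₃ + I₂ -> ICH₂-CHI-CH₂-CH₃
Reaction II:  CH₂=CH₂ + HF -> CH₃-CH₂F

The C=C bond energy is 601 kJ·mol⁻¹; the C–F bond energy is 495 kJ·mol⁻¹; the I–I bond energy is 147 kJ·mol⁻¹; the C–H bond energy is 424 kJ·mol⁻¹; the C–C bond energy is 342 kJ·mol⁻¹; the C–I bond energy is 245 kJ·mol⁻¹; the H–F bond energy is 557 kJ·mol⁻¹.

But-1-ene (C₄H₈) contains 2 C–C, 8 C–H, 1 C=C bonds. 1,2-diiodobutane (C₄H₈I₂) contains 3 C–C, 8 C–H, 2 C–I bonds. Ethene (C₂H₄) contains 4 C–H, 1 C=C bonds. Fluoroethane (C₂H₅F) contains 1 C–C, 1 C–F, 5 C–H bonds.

Reaction I:
  Bonds broken (reactants):
    C–C: 2 × 342 = 684
    C–H: 8 × 424 = 3392
    C=C: 1 × 601 = 601
    I–I: 1 × 147 = 147
    Σ(broken) = 4824 kJ
  Bonds formed (products):
    C–C: 3 × 342 = 1026
    C–H: 8 × 424 = 3392
    C–I: 2 × 245 = 490
    Σ(formed) = 4908 kJ
  ΔH_I = 4824 − 4908 = −84 kJ
Reaction II:
  Bonds broken (reactants):
    C–H: 4 × 424 = 1696
    C=C: 1 × 601 = 601
    H–F: 1 × 557 = 557
    Σ(broken) = 2854 kJ
  Bonds formed (products):
    C–C: 1 × 342 = 342
    C–F: 1 × 495 = 495
    C–H: 5 × 424 = 2120
    Σ(formed) = 2957 kJ
  ΔH_II = 2854 − 2957 = −103 kJ
ΔH_I − ΔH_II = +19 kJ, so reaction II has the more negative ΔH; |ΔH_I − ΔH_II| = 19 kJ.

Reaction II, by 19 kJ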